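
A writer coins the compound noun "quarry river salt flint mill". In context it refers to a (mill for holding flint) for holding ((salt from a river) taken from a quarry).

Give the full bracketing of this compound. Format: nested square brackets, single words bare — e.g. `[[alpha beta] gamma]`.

[[quarry [river salt]] [flint mill]]

Whole compound: head "mill" (specifically "flint mill"), modifier "quarry river salt".
Within "quarry river salt", the head is "salt" (specifically "river salt") and the modifier is "quarry".
Within "river salt", the head is "salt" and the modifier is "river".
Within "flint mill", the head is "mill" and the modifier is "flint".
So the structure is [[quarry [river salt]] [flint mill]].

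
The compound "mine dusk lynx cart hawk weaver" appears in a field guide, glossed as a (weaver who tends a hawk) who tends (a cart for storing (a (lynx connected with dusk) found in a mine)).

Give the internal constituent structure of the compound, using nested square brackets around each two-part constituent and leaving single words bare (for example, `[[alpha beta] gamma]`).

[[[mine [dusk lynx]] cart] [hawk weaver]]

The outermost head in the paraphrase is "weaver" (specifically "hawk weaver"), modified by "mine dusk lynx cart".
"mine dusk lynx cart" → head "cart", modifier "mine dusk lynx".
"mine dusk lynx" → head "lynx" (specifically "dusk lynx"), modifier "mine".
"dusk lynx" → head "lynx", modifier "dusk".
"hawk weaver" → head "weaver", modifier "hawk".
Putting it together: [[[mine [dusk lynx]] cart] [hawk weaver]].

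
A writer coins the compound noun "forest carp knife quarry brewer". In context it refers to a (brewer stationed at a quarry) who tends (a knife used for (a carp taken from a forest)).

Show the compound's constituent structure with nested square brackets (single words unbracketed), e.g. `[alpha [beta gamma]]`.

Whole compound: head "brewer" (specifically "quarry brewer"), modifier "forest carp knife".
Inside "forest carp knife": head "knife", modifier "forest carp".
Inside "forest carp": head "carp", modifier "forest".
Inside "quarry brewer": head "brewer", modifier "quarry".
Putting it together: [[[forest carp] knife] [quarry brewer]].

[[[forest carp] knife] [quarry brewer]]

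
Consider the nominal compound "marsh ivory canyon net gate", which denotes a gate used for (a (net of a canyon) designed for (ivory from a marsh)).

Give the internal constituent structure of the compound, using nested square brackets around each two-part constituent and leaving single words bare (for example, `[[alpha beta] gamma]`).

Overall it is a kind of gate; the modifier is "marsh ivory canyon net".
"marsh ivory canyon net" → head "net" (specifically "canyon net"), modifier "marsh ivory".
"marsh ivory" → head "ivory", modifier "marsh".
"canyon net" → head "net", modifier "canyon".
Assembled: [[[marsh ivory] [canyon net]] gate].

[[[marsh ivory] [canyon net]] gate]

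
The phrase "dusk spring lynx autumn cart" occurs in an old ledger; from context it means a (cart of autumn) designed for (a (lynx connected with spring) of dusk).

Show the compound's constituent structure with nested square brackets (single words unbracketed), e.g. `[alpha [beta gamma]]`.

[[dusk [spring lynx]] [autumn cart]]

The outermost head in the paraphrase is "cart" (specifically "autumn cart"), modified by "dusk spring lynx".
Within "dusk spring lynx", the head is "lynx" (specifically "spring lynx") and the modifier is "dusk".
Within "spring lynx", the head is "lynx" and the modifier is "spring".
Within "autumn cart", the head is "cart" and the modifier is "autumn".
Putting it together: [[dusk [spring lynx]] [autumn cart]].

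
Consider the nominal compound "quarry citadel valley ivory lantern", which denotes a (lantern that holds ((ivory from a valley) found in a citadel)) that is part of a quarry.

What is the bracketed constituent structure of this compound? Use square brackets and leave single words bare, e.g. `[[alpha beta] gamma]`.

[quarry [[citadel [valley ivory]] lantern]]

The outermost head in the paraphrase is "lantern" (specifically "citadel valley ivory lantern"), modified by "quarry".
"citadel valley ivory lantern" → head "lantern", modifier "citadel valley ivory".
"citadel valley ivory" → head "ivory" (specifically "valley ivory"), modifier "citadel".
"valley ivory" → head "ivory", modifier "valley".
So the structure is [quarry [[citadel [valley ivory]] lantern]].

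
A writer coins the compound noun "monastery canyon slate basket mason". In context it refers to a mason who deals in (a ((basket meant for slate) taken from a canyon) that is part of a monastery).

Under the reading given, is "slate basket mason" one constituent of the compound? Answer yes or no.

no

The top-level split is [monastery canyon slate basket] [mason]; the full structure is [[monastery [canyon [slate basket]]] mason].
"slate basket mason" straddles a constituent boundary, so it is not a single unit.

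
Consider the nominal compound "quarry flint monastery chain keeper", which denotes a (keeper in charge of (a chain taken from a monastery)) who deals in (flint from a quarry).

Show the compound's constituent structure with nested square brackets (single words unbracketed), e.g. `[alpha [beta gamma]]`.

Whole compound: head "keeper" (specifically "monastery chain keeper"), modifier "quarry flint".
Within "quarry flint", the head is "flint" and the modifier is "quarry".
Within "monastery chain keeper", the head is "keeper" and the modifier is "monastery chain".
Within "monastery chain", the head is "chain" and the modifier is "monastery".
So the structure is [[quarry flint] [[monastery chain] keeper]].

[[quarry flint] [[monastery chain] keeper]]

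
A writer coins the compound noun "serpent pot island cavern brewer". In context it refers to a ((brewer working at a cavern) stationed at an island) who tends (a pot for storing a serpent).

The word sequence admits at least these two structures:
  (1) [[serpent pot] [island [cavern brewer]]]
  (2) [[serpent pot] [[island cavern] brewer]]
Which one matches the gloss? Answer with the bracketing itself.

[[serpent pot] [island [cavern brewer]]]

The paraphrase's head is the "brewer" part ("island cavern brewer"); its modifier is "serpent pot".
That top-level split, carried through the inner groups, gives [[serpent pot] [island [cavern brewer]]].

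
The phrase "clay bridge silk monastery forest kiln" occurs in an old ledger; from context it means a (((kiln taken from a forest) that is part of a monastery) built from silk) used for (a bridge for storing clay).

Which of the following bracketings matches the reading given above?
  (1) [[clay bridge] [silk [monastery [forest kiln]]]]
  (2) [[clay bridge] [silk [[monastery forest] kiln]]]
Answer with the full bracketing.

The paraphrase's head is the "kiln" part ("silk monastery forest kiln"); its modifier is "clay bridge".
That top-level split, carried through the inner groups, gives [[clay bridge] [silk [monastery [forest kiln]]]].

[[clay bridge] [silk [monastery [forest kiln]]]]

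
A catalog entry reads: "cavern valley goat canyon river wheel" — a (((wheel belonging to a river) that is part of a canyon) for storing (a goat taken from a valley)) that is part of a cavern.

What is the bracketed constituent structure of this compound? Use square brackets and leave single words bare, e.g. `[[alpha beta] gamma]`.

Whole compound: head "wheel" (specifically "valley goat canyon river wheel"), modifier "cavern".
Within "valley goat canyon river wheel", the head is "wheel" (specifically "canyon river wheel") and the modifier is "valley goat".
Within "valley goat", the head is "goat" and the modifier is "valley".
Within "canyon river wheel", the head is "wheel" (specifically "river wheel") and the modifier is "canyon".
Within "river wheel", the head is "wheel" and the modifier is "river".
Putting it together: [cavern [[valley goat] [canyon [river wheel]]]].

[cavern [[valley goat] [canyon [river wheel]]]]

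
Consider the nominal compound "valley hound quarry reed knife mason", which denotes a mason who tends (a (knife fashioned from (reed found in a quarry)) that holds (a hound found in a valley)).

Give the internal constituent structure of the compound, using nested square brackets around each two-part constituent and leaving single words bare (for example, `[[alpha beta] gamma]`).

[[[valley hound] [[quarry reed] knife]] mason]

Overall it is a kind of mason; the modifier is "valley hound quarry reed knife".
"valley hound quarry reed knife" → head "knife" (specifically "quarry reed knife"), modifier "valley hound".
"valley hound" → head "hound", modifier "valley".
"quarry reed knife" → head "knife", modifier "quarry reed".
"quarry reed" → head "reed", modifier "quarry".
Putting it together: [[[valley hound] [[quarry reed] knife]] mason].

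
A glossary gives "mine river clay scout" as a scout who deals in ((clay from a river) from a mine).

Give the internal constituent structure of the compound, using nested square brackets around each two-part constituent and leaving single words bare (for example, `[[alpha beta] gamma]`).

[[mine [river clay]] scout]

Overall it is a kind of scout; the modifier is "mine river clay".
Inside "mine river clay": head "clay" (specifically "river clay"), modifier "mine".
Inside "river clay": head "clay", modifier "river".
Putting it together: [[mine [river clay]] scout].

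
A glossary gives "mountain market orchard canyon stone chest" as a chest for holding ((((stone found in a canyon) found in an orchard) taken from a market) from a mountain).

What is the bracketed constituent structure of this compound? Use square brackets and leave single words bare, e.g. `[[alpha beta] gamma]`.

[[mountain [market [orchard [canyon stone]]]] chest]

Overall it is a kind of chest; the modifier is "mountain market orchard canyon stone".
"mountain market orchard canyon stone" → head "stone" (specifically "market orchard canyon stone"), modifier "mountain".
"market orchard canyon stone" → head "stone" (specifically "orchard canyon stone"), modifier "market".
"orchard canyon stone" → head "stone" (specifically "canyon stone"), modifier "orchard".
"canyon stone" → head "stone", modifier "canyon".
Putting it together: [[mountain [market [orchard [canyon stone]]]] chest].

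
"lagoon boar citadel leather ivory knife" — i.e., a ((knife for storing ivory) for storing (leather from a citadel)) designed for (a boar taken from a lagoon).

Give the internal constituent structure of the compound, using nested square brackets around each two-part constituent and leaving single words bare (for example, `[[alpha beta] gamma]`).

[[lagoon boar] [[citadel leather] [ivory knife]]]

Overall it is a kind of knife (specifically "citadel leather ivory knife"); the modifier is "lagoon boar".
Inside "lagoon boar": head "boar", modifier "lagoon".
Inside "citadel leather ivory knife": head "knife" (specifically "ivory knife"), modifier "citadel leather".
Inside "citadel leather": head "leather", modifier "citadel".
Inside "ivory knife": head "knife", modifier "ivory".
Assembled: [[lagoon boar] [[citadel leather] [ivory knife]]].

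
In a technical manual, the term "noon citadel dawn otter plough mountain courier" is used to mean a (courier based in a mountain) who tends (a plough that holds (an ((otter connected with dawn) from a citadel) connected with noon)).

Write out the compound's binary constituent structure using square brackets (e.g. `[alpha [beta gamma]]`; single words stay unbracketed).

Overall it is a kind of courier (specifically "mountain courier"); the modifier is "noon citadel dawn otter plough".
Inside "noon citadel dawn otter plough": head "plough", modifier "noon citadel dawn otter".
Inside "noon citadel dawn otter": head "otter" (specifically "citadel dawn otter"), modifier "noon".
Inside "citadel dawn otter": head "otter" (specifically "dawn otter"), modifier "citadel".
Inside "dawn otter": head "otter", modifier "dawn".
Inside "mountain courier": head "courier", modifier "mountain".
So the structure is [[[noon [citadel [dawn otter]]] plough] [mountain courier]].

[[[noon [citadel [dawn otter]]] plough] [mountain courier]]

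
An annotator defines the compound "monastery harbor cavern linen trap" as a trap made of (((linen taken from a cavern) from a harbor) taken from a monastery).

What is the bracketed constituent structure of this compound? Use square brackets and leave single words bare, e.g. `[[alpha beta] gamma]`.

Whole compound: head "trap", modifier "monastery harbor cavern linen".
Inside "monastery harbor cavern linen": head "linen" (specifically "harbor cavern linen"), modifier "monastery".
Inside "harbor cavern linen": head "linen" (specifically "cavern linen"), modifier "harbor".
Inside "cavern linen": head "linen", modifier "cavern".
Putting it together: [[monastery [harbor [cavern linen]]] trap].

[[monastery [harbor [cavern linen]]] trap]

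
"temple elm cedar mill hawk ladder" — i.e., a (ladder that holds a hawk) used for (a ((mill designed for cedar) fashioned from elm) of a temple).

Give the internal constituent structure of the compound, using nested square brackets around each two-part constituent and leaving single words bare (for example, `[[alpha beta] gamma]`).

[[temple [elm [cedar mill]]] [hawk ladder]]

Overall it is a kind of ladder (specifically "hawk ladder"); the modifier is "temple elm cedar mill".
"temple elm cedar mill" → head "mill" (specifically "elm cedar mill"), modifier "temple".
"elm cedar mill" → head "mill" (specifically "cedar mill"), modifier "elm".
"cedar mill" → head "mill", modifier "cedar".
"hawk ladder" → head "ladder", modifier "hawk".
Putting it together: [[temple [elm [cedar mill]]] [hawk ladder]].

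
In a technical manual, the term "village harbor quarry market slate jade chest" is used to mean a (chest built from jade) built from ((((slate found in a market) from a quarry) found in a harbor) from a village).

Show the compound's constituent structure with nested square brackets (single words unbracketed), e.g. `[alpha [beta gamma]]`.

The outermost head in the paraphrase is "chest" (specifically "jade chest"), modified by "village harbor quarry market slate".
Within "village harbor quarry market slate", the head is "slate" (specifically "harbor quarry market slate") and the modifier is "village".
Within "harbor quarry market slate", the head is "slate" (specifically "quarry market slate") and the modifier is "harbor".
Within "quarry market slate", the head is "slate" (specifically "market slate") and the modifier is "quarry".
Within "market slate", the head is "slate" and the modifier is "market".
Within "jade chest", the head is "chest" and the modifier is "jade".
So the structure is [[village [harbor [quarry [market slate]]]] [jade chest]].

[[village [harbor [quarry [market slate]]]] [jade chest]]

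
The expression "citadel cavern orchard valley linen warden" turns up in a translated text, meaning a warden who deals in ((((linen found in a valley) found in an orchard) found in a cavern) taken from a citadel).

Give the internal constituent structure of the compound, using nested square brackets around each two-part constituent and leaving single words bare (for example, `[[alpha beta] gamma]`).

At the top level: head "warden"; modifier "citadel cavern orchard valley linen".
Within "citadel cavern orchard valley linen", the head is "linen" (specifically "cavern orchard valley linen") and the modifier is "citadel".
Within "cavern orchard valley linen", the head is "linen" (specifically "orchard valley linen") and the modifier is "cavern".
Within "orchard valley linen", the head is "linen" (specifically "valley linen") and the modifier is "orchard".
Within "valley linen", the head is "linen" and the modifier is "valley".
Assembled: [[citadel [cavern [orchard [valley linen]]]] warden].

[[citadel [cavern [orchard [valley linen]]]] warden]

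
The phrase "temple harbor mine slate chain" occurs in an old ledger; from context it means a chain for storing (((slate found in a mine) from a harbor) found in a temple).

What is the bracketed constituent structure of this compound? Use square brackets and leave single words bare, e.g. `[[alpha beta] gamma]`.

At the top level: head "chain"; modifier "temple harbor mine slate".
"temple harbor mine slate" → head "slate" (specifically "harbor mine slate"), modifier "temple".
"harbor mine slate" → head "slate" (specifically "mine slate"), modifier "harbor".
"mine slate" → head "slate", modifier "mine".
So the structure is [[temple [harbor [mine slate]]] chain].

[[temple [harbor [mine slate]]] chain]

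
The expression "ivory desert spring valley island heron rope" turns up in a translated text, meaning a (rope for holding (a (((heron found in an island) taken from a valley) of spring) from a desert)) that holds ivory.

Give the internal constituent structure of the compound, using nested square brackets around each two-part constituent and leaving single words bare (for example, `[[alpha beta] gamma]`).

Whole compound: head "rope" (specifically "desert spring valley island heron rope"), modifier "ivory".
"desert spring valley island heron rope" → head "rope", modifier "desert spring valley island heron".
"desert spring valley island heron" → head "heron" (specifically "spring valley island heron"), modifier "desert".
"spring valley island heron" → head "heron" (specifically "valley island heron"), modifier "spring".
"valley island heron" → head "heron" (specifically "island heron"), modifier "valley".
"island heron" → head "heron", modifier "island".
Putting it together: [ivory [[desert [spring [valley [island heron]]]] rope]].

[ivory [[desert [spring [valley [island heron]]]] rope]]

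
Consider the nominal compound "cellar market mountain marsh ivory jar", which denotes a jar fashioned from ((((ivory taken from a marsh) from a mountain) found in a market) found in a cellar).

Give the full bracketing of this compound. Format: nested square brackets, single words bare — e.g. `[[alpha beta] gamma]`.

[[cellar [market [mountain [marsh ivory]]]] jar]

Whole compound: head "jar", modifier "cellar market mountain marsh ivory".
Within "cellar market mountain marsh ivory", the head is "ivory" (specifically "market mountain marsh ivory") and the modifier is "cellar".
Within "market mountain marsh ivory", the head is "ivory" (specifically "mountain marsh ivory") and the modifier is "market".
Within "mountain marsh ivory", the head is "ivory" (specifically "marsh ivory") and the modifier is "mountain".
Within "marsh ivory", the head is "ivory" and the modifier is "marsh".
So the structure is [[cellar [market [mountain [marsh ivory]]]] jar].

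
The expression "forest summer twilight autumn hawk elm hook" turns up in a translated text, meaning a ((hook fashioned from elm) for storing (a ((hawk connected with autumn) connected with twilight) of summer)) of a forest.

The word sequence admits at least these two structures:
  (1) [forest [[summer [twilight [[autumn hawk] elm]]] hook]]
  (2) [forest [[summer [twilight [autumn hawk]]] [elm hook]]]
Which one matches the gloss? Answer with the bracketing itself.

[forest [[summer [twilight [autumn hawk]]] [elm hook]]]

The paraphrase's head is the "hook" part ("summer twilight autumn hawk elm hook"); its modifier is "forest".
That top-level split, carried through the inner groups, gives [forest [[summer [twilight [autumn hawk]]] [elm hook]]].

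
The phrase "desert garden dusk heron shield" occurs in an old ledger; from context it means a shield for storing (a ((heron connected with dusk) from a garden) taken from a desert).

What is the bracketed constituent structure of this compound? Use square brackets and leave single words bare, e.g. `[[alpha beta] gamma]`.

Overall it is a kind of shield; the modifier is "desert garden dusk heron".
Inside "desert garden dusk heron": head "heron" (specifically "garden dusk heron"), modifier "desert".
Inside "garden dusk heron": head "heron" (specifically "dusk heron"), modifier "garden".
Inside "dusk heron": head "heron", modifier "dusk".
Assembled: [[desert [garden [dusk heron]]] shield].

[[desert [garden [dusk heron]]] shield]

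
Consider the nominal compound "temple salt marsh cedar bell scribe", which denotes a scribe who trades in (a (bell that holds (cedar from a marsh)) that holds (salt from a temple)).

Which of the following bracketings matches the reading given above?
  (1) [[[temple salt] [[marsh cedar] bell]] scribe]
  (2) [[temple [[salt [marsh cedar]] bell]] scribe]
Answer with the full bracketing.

The paraphrase's head is the "scribe" part ("scribe"); its modifier is "temple salt marsh cedar bell".
That top-level split, carried through the inner groups, gives [[[temple salt] [[marsh cedar] bell]] scribe].

[[[temple salt] [[marsh cedar] bell]] scribe]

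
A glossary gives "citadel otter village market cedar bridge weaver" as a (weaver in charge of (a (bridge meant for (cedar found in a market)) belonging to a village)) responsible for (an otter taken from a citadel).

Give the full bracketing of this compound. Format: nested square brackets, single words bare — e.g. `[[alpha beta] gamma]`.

[[citadel otter] [[village [[market cedar] bridge]] weaver]]

Whole compound: head "weaver" (specifically "village market cedar bridge weaver"), modifier "citadel otter".
Inside "citadel otter": head "otter", modifier "citadel".
Inside "village market cedar bridge weaver": head "weaver", modifier "village market cedar bridge".
Inside "village market cedar bridge": head "bridge" (specifically "market cedar bridge"), modifier "village".
Inside "market cedar bridge": head "bridge", modifier "market cedar".
Inside "market cedar": head "cedar", modifier "market".
Assembled: [[citadel otter] [[village [[market cedar] bridge]] weaver]].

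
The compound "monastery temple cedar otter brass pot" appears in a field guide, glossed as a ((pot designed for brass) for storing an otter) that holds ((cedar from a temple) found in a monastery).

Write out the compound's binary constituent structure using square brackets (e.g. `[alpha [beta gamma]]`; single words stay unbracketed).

At the top level: head "pot" (specifically "otter brass pot"); modifier "monastery temple cedar".
"monastery temple cedar" → head "cedar" (specifically "temple cedar"), modifier "monastery".
"temple cedar" → head "cedar", modifier "temple".
"otter brass pot" → head "pot" (specifically "brass pot"), modifier "otter".
"brass pot" → head "pot", modifier "brass".
Assembled: [[monastery [temple cedar]] [otter [brass pot]]].

[[monastery [temple cedar]] [otter [brass pot]]]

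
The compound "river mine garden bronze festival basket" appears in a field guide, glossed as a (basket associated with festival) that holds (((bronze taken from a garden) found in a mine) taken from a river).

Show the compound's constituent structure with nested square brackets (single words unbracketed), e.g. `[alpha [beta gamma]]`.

[[river [mine [garden bronze]]] [festival basket]]

Whole compound: head "basket" (specifically "festival basket"), modifier "river mine garden bronze".
Inside "river mine garden bronze": head "bronze" (specifically "mine garden bronze"), modifier "river".
Inside "mine garden bronze": head "bronze" (specifically "garden bronze"), modifier "mine".
Inside "garden bronze": head "bronze", modifier "garden".
Inside "festival basket": head "basket", modifier "festival".
Putting it together: [[river [mine [garden bronze]]] [festival basket]].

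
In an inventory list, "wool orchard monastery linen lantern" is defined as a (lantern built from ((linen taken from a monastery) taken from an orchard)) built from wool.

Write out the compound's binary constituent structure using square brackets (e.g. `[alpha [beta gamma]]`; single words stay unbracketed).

Whole compound: head "lantern" (specifically "orchard monastery linen lantern"), modifier "wool".
Inside "orchard monastery linen lantern": head "lantern", modifier "orchard monastery linen".
Inside "orchard monastery linen": head "linen" (specifically "monastery linen"), modifier "orchard".
Inside "monastery linen": head "linen", modifier "monastery".
Assembled: [wool [[orchard [monastery linen]] lantern]].

[wool [[orchard [monastery linen]] lantern]]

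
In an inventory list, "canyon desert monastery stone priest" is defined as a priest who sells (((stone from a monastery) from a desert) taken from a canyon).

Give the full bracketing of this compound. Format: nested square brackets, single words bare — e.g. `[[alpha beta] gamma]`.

[[canyon [desert [monastery stone]]] priest]

At the top level: head "priest"; modifier "canyon desert monastery stone".
Inside "canyon desert monastery stone": head "stone" (specifically "desert monastery stone"), modifier "canyon".
Inside "desert monastery stone": head "stone" (specifically "monastery stone"), modifier "desert".
Inside "monastery stone": head "stone", modifier "monastery".
Assembled: [[canyon [desert [monastery stone]]] priest].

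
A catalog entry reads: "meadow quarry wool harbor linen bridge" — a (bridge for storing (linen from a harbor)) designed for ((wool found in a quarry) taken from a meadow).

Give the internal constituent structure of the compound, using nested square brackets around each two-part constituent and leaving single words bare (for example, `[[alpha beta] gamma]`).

[[meadow [quarry wool]] [[harbor linen] bridge]]

Whole compound: head "bridge" (specifically "harbor linen bridge"), modifier "meadow quarry wool".
Within "meadow quarry wool", the head is "wool" (specifically "quarry wool") and the modifier is "meadow".
Within "quarry wool", the head is "wool" and the modifier is "quarry".
Within "harbor linen bridge", the head is "bridge" and the modifier is "harbor linen".
Within "harbor linen", the head is "linen" and the modifier is "harbor".
Assembled: [[meadow [quarry wool]] [[harbor linen] bridge]].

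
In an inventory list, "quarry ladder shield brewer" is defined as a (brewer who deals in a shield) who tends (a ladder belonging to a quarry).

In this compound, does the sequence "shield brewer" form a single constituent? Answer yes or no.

The paraphrase groups the words so that "shield brewer" is one unit: it corresponds to a single parenthesized sub-phrase.
The full structure is [[quarry ladder] [shield brewer]], in which [shield brewer] is a constituent.

yes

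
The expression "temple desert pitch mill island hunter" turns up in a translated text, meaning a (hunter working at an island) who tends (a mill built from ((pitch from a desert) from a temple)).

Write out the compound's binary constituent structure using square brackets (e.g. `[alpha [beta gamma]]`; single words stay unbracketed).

[[[temple [desert pitch]] mill] [island hunter]]

At the top level: head "hunter" (specifically "island hunter"); modifier "temple desert pitch mill".
"temple desert pitch mill" → head "mill", modifier "temple desert pitch".
"temple desert pitch" → head "pitch" (specifically "desert pitch"), modifier "temple".
"desert pitch" → head "pitch", modifier "desert".
"island hunter" → head "hunter", modifier "island".
So the structure is [[[temple [desert pitch]] mill] [island hunter]].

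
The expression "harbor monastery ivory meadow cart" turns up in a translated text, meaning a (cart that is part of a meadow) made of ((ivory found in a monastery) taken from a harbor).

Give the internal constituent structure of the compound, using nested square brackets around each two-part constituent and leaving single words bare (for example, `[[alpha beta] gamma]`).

Overall it is a kind of cart (specifically "meadow cart"); the modifier is "harbor monastery ivory".
"harbor monastery ivory" → head "ivory" (specifically "monastery ivory"), modifier "harbor".
"monastery ivory" → head "ivory", modifier "monastery".
"meadow cart" → head "cart", modifier "meadow".
Putting it together: [[harbor [monastery ivory]] [meadow cart]].

[[harbor [monastery ivory]] [meadow cart]]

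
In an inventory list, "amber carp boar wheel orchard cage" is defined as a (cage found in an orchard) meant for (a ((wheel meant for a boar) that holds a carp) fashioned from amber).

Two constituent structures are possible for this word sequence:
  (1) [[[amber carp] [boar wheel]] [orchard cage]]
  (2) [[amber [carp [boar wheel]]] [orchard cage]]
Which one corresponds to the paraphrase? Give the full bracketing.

The paraphrase's head is the "cage" part ("orchard cage"); its modifier is "amber carp boar wheel".
That top-level split, carried through the inner groups, gives [[amber [carp [boar wheel]]] [orchard cage]].

[[amber [carp [boar wheel]]] [orchard cage]]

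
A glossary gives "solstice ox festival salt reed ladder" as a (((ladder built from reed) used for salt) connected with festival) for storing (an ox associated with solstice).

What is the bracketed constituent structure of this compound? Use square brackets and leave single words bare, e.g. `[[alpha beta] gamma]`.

Whole compound: head "ladder" (specifically "festival salt reed ladder"), modifier "solstice ox".
"solstice ox" → head "ox", modifier "solstice".
"festival salt reed ladder" → head "ladder" (specifically "salt reed ladder"), modifier "festival".
"salt reed ladder" → head "ladder" (specifically "reed ladder"), modifier "salt".
"reed ladder" → head "ladder", modifier "reed".
Assembled: [[solstice ox] [festival [salt [reed ladder]]]].

[[solstice ox] [festival [salt [reed ladder]]]]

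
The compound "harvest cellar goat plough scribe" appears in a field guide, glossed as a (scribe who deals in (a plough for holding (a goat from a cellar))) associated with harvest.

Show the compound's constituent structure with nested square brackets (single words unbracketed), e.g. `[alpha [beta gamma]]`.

[harvest [[[cellar goat] plough] scribe]]

The outermost head in the paraphrase is "scribe" (specifically "cellar goat plough scribe"), modified by "harvest".
"cellar goat plough scribe" → head "scribe", modifier "cellar goat plough".
"cellar goat plough" → head "plough", modifier "cellar goat".
"cellar goat" → head "goat", modifier "cellar".
Assembled: [harvest [[[cellar goat] plough] scribe]].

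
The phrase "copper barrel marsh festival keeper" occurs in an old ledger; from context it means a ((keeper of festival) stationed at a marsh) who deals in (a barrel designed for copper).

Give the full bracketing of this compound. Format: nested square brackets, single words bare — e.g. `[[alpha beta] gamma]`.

[[copper barrel] [marsh [festival keeper]]]

Overall it is a kind of keeper (specifically "marsh festival keeper"); the modifier is "copper barrel".
"copper barrel" → head "barrel", modifier "copper".
"marsh festival keeper" → head "keeper" (specifically "festival keeper"), modifier "marsh".
"festival keeper" → head "keeper", modifier "festival".
Assembled: [[copper barrel] [marsh [festival keeper]]].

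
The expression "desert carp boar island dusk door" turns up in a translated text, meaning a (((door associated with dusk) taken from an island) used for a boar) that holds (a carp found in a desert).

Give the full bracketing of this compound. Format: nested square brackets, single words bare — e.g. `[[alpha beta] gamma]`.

[[desert carp] [boar [island [dusk door]]]]

Overall it is a kind of door (specifically "boar island dusk door"); the modifier is "desert carp".
Inside "desert carp": head "carp", modifier "desert".
Inside "boar island dusk door": head "door" (specifically "island dusk door"), modifier "boar".
Inside "island dusk door": head "door" (specifically "dusk door"), modifier "island".
Inside "dusk door": head "door", modifier "dusk".
So the structure is [[desert carp] [boar [island [dusk door]]]].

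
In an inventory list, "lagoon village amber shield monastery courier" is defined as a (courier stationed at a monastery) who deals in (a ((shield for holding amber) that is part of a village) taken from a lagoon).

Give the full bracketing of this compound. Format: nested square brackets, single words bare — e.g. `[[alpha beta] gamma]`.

[[lagoon [village [amber shield]]] [monastery courier]]

Overall it is a kind of courier (specifically "monastery courier"); the modifier is "lagoon village amber shield".
Within "lagoon village amber shield", the head is "shield" (specifically "village amber shield") and the modifier is "lagoon".
Within "village amber shield", the head is "shield" (specifically "amber shield") and the modifier is "village".
Within "amber shield", the head is "shield" and the modifier is "amber".
Within "monastery courier", the head is "courier" and the modifier is "monastery".
So the structure is [[lagoon [village [amber shield]]] [monastery courier]].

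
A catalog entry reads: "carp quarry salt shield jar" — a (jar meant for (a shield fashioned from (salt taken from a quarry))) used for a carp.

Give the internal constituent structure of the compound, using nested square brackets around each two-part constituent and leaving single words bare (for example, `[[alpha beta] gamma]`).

[carp [[[quarry salt] shield] jar]]

Whole compound: head "jar" (specifically "quarry salt shield jar"), modifier "carp".
"quarry salt shield jar" → head "jar", modifier "quarry salt shield".
"quarry salt shield" → head "shield", modifier "quarry salt".
"quarry salt" → head "salt", modifier "quarry".
Assembled: [carp [[[quarry salt] shield] jar]].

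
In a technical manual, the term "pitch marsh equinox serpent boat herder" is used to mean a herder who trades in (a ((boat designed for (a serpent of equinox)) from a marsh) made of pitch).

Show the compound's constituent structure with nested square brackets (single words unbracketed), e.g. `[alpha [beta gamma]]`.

[[pitch [marsh [[equinox serpent] boat]]] herder]

Overall it is a kind of herder; the modifier is "pitch marsh equinox serpent boat".
"pitch marsh equinox serpent boat" → head "boat" (specifically "marsh equinox serpent boat"), modifier "pitch".
"marsh equinox serpent boat" → head "boat" (specifically "equinox serpent boat"), modifier "marsh".
"equinox serpent boat" → head "boat", modifier "equinox serpent".
"equinox serpent" → head "serpent", modifier "equinox".
Assembled: [[pitch [marsh [[equinox serpent] boat]]] herder].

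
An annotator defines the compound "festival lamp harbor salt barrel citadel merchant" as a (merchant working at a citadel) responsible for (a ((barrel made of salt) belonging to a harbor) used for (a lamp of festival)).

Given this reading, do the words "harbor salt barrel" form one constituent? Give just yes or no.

The paraphrase groups the words so that "harbor salt barrel" is one unit: it corresponds to a single parenthesized sub-phrase.
The full structure is [[[festival lamp] [harbor [salt barrel]]] [citadel merchant]], in which [harbor salt barrel] is a constituent.

yes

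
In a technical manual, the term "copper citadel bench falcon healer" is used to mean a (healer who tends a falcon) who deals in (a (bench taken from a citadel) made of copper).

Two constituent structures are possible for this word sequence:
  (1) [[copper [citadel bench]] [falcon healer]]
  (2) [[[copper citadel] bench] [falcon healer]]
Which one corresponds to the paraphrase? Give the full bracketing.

[[copper [citadel bench]] [falcon healer]]

The paraphrase's head is the "healer" part ("falcon healer"); its modifier is "copper citadel bench".
That top-level split, carried through the inner groups, gives [[copper [citadel bench]] [falcon healer]].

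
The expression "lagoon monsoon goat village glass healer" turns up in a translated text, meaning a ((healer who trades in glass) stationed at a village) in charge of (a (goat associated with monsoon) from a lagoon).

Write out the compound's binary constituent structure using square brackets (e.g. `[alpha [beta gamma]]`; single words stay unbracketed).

Whole compound: head "healer" (specifically "village glass healer"), modifier "lagoon monsoon goat".
"lagoon monsoon goat" → head "goat" (specifically "monsoon goat"), modifier "lagoon".
"monsoon goat" → head "goat", modifier "monsoon".
"village glass healer" → head "healer" (specifically "glass healer"), modifier "village".
"glass healer" → head "healer", modifier "glass".
Putting it together: [[lagoon [monsoon goat]] [village [glass healer]]].

[[lagoon [monsoon goat]] [village [glass healer]]]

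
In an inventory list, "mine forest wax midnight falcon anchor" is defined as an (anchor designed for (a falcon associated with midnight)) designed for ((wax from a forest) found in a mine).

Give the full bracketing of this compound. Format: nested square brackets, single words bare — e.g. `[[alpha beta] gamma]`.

Overall it is a kind of anchor (specifically "midnight falcon anchor"); the modifier is "mine forest wax".
Within "mine forest wax", the head is "wax" (specifically "forest wax") and the modifier is "mine".
Within "forest wax", the head is "wax" and the modifier is "forest".
Within "midnight falcon anchor", the head is "anchor" and the modifier is "midnight falcon".
Within "midnight falcon", the head is "falcon" and the modifier is "midnight".
So the structure is [[mine [forest wax]] [[midnight falcon] anchor]].

[[mine [forest wax]] [[midnight falcon] anchor]]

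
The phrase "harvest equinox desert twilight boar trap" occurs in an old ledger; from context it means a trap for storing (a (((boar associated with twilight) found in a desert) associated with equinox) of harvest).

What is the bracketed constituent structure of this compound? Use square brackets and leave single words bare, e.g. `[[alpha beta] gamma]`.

The outermost head in the paraphrase is "trap", modified by "harvest equinox desert twilight boar".
"harvest equinox desert twilight boar" → head "boar" (specifically "equinox desert twilight boar"), modifier "harvest".
"equinox desert twilight boar" → head "boar" (specifically "desert twilight boar"), modifier "equinox".
"desert twilight boar" → head "boar" (specifically "twilight boar"), modifier "desert".
"twilight boar" → head "boar", modifier "twilight".
Putting it together: [[harvest [equinox [desert [twilight boar]]]] trap].

[[harvest [equinox [desert [twilight boar]]]] trap]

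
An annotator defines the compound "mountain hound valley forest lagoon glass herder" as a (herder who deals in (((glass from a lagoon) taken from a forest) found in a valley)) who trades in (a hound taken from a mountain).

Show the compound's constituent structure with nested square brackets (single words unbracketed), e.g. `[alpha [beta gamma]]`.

[[mountain hound] [[valley [forest [lagoon glass]]] herder]]

At the top level: head "herder" (specifically "valley forest lagoon glass herder"); modifier "mountain hound".
Inside "mountain hound": head "hound", modifier "mountain".
Inside "valley forest lagoon glass herder": head "herder", modifier "valley forest lagoon glass".
Inside "valley forest lagoon glass": head "glass" (specifically "forest lagoon glass"), modifier "valley".
Inside "forest lagoon glass": head "glass" (specifically "lagoon glass"), modifier "forest".
Inside "lagoon glass": head "glass", modifier "lagoon".
Assembled: [[mountain hound] [[valley [forest [lagoon glass]]] herder]].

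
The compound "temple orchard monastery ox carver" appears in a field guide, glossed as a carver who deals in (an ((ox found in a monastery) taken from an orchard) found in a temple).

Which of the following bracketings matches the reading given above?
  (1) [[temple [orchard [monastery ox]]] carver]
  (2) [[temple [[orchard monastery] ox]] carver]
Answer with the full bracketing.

The paraphrase's head is the "carver" part ("carver"); its modifier is "temple orchard monastery ox".
That top-level split, carried through the inner groups, gives [[temple [orchard [monastery ox]]] carver].

[[temple [orchard [monastery ox]]] carver]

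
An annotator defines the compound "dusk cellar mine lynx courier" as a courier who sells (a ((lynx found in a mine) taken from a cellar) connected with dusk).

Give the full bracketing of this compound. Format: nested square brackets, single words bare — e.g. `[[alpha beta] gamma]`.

The outermost head in the paraphrase is "courier", modified by "dusk cellar mine lynx".
Within "dusk cellar mine lynx", the head is "lynx" (specifically "cellar mine lynx") and the modifier is "dusk".
Within "cellar mine lynx", the head is "lynx" (specifically "mine lynx") and the modifier is "cellar".
Within "mine lynx", the head is "lynx" and the modifier is "mine".
Assembled: [[dusk [cellar [mine lynx]]] courier].

[[dusk [cellar [mine lynx]]] courier]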